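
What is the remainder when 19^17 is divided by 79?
Using repeated squaring. 17 = 16 + 1 (binary 10001). Repeated squaring mod 79: 19^1 ≡ 19; 19^2 ≡ 19² = 361 ≡ 45; 19^4 ≡ 45² = 2025 ≡ 50; 19^8 ≡ 50² = 2500 ≡ 51; 19^16 ≡ 51² = 2601 ≡ 73. Multiply: 19^17 = 19^16 × 19^1 ≡ 73 × 19 (mod 79): 73 × 19 = 1387 ≡ 44. So 19^17 ≡ 44 (mod 79).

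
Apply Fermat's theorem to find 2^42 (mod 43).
By Fermat's Little Theorem, 2^{42} ≡ 1 (mod 43) since 43 is prime and gcd(2, 43) = 1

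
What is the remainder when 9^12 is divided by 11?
Using Fermat: 9^{10} ≡ 1 (mod 11). 12 ≡ 2 (mod 10). So 9^{12} ≡ 9^{2} ≡ 4 (mod 11)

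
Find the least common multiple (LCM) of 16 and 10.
80

First find GCD(16, 10) using the Euclidean algorithm:
16 = 1 × 10 + 6
10 = 1 × 6 + 4
6 = 1 × 4 + 2
4 = 2 × 2 + 0
GCD(16, 10) = 2

LCM formula: LCM(a, b) = (a × b) / GCD(a, b)
LCM(16, 10) = (16 × 10) / 2
LCM(16, 10) = 160 / 2
LCM(16, 10) = 80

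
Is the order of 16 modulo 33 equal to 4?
No, the actual order is 5, not 4.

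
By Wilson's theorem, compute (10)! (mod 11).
By Wilson's theorem, (10)! ≡ -1 ≡ 10 (mod 11)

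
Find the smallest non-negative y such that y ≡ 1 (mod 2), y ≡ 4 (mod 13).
17

Using the Chinese Remainder Theorem:
M = product of moduli = 26
For equation 1: M_1 = 13, 13 ≡ 1 (mod 2), inverse of 13 mod 2 is 1 (check: 1 × 1 = 1 ≡ 1 (mod 2))
For equation 2: M_2 = 2, 2 ≡ 2 (mod 13), inverse of 2 mod 13 is 7 (check: 2 × 7 = 14 ≡ 1 (mod 13))
Combine: y ≡ Σ r_i×M_i×(M_i⁻¹ mod m_i) = 1×13×1 + 4×2×7 = 13 + 56 = 69
69 mod 26 = 17
y ≡ 17 (mod 26)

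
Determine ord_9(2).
Powers of 2 mod 9: 2^1≡2, 2^2≡4, 2^3≡8, 2^4≡7, 2^5≡5, 2^6≡1. Order = 6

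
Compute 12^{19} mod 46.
8

Using successive squaring:
Binary expansion of 19: 10011
Powers of 12 mod 46 (each is the square of the previous):
  12^1 ≡ 12 (mod 46)
  12^2 ≡ 12² = 144 ≡ 6 (mod 46)
  12^4 ≡ 6² = 36 ≡ 36 (mod 46)
  12^8 ≡ 36² = 1296 ≡ 8 (mod 46)
  12^16 ≡ 8² = 64 ≡ 18 (mod 46)
19 = 16 + 2 + 1, so 12^19 = 12^16 × 12^2 × 12^1 ≡ 18 × 6 × 12 (mod 46)
Multiplying step by step:
  18 × 6 = 108 ≡ 16 (mod 46)
  16 × 12 = 192 ≡ 8 (mod 46)
Result: 12^19 ≡ 8 (mod 46)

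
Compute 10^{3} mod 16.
8

Using successive squaring:
Binary expansion of 3: 11
Powers of 10 mod 16 (each is the square of the previous):
  10^1 ≡ 10 (mod 16)
  10^2 ≡ 10² = 100 ≡ 4 (mod 16)
3 = 2 + 1, so 10^3 = 10^2 × 10^1 ≡ 4 × 10 (mod 16)
Multiplying step by step:
  4 × 10 = 40 ≡ 8 (mod 16)
Result: 10^3 ≡ 8 (mod 16)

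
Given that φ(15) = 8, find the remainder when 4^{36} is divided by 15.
By Euler: 4^{8} ≡ 1 (mod 15) since gcd(4, 15) = 1. 36 = 4×8 + 4. So 4^{36} ≡ 4^{4} ≡ 1 (mod 15)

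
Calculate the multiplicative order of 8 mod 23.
Powers of 8 mod 23: 8^1≡8, 8^2≡18, 8^3≡6, 8^4≡2, 8^5≡16, 8^6≡13, 8^7≡12, 8^8≡4, 8^9≡9, 8^10≡3, 8^11≡1. Order = 11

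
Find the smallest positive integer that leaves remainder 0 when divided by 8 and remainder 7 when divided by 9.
M = 8 × 9 = 72. M₁ = 9, y₁ ≡ 1 (mod 8). M₂ = 8, y₂ ≡ 8 (mod 9). m = 0×9×1 + 7×8×8 ≡ 16 (mod 72). The smallest positive such number is 16.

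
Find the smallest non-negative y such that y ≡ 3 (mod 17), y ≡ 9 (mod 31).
71

Using the Chinese Remainder Theorem:
M = product of moduli = 527
For equation 1: M_1 = 31, 31 ≡ 14 (mod 17), inverse of 31 mod 17 is 11 (check: 14 × 11 = 154 ≡ 1 (mod 17))
For equation 2: M_2 = 17, 17 ≡ 17 (mod 31), inverse of 17 mod 31 is 11 (check: 17 × 11 = 187 ≡ 1 (mod 31))
Combine: y ≡ Σ r_i×M_i×(M_i⁻¹ mod m_i) = 3×31×11 + 9×17×11 = 1023 + 1683 = 2706
2706 mod 527 = 71
y ≡ 71 (mod 527)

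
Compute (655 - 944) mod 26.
23

(655 - 944) = -289
-289 mod 26 = 23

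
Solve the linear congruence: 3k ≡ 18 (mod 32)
6

Since gcd(3, 32) = 1 divides 18, a solution exists.
Multiply both sides by the inverse of 3 mod 32:
  3^(-1) mod 32 = 11
  x ≡ 11 × 18 ≡ 198 ≡ 6 (mod 32)
Verification: 3 × 6 = 18 = 0 × 32 + 18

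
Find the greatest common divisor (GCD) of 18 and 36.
18

Using the Euclidean algorithm:
18 = 0 × 36 + 18
36 = 2 × 18 + 0

GCD(18, 36) = 18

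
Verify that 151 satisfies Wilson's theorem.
(150)! mod 151 = 150. Since this equals -1 (mod 151), Wilson confirms 151 is prime.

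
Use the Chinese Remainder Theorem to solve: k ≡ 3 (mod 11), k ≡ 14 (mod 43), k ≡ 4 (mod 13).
5217

Using the Chinese Remainder Theorem:
M = product of moduli = 6149
For equation 1: M_1 = 559, 559 ≡ 9 (mod 11), inverse of 559 mod 11 is 5 (check: 9 × 5 = 45 ≡ 1 (mod 11))
For equation 2: M_2 = 143, 143 ≡ 14 (mod 43), inverse of 143 mod 43 is 40 (check: 14 × 40 = 560 ≡ 1 (mod 43))
For equation 3: M_3 = 473, 473 ≡ 5 (mod 13), inverse of 473 mod 13 is 8 (check: 5 × 8 = 40 ≡ 1 (mod 13))
Combine: k ≡ Σ r_i×M_i×(M_i⁻¹ mod m_i) = 3×559×5 + 14×143×40 + 4×473×8 = 8385 + 80080 + 15136 = 103601
103601 mod 6149 = 5217
k ≡ 5217 (mod 6149)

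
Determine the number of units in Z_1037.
960

Prime factorization: 1037 = 17 × 61
Using the formula φ(n) = n × Π(1 - 1/p) for each prime factor p:
φ(1037) = 1037 × (1 - 1/17) × (1 - 1/61)
φ(1037) = 960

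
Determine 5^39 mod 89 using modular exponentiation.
Using repeated squaring. 39 = 32 + 4 + 2 + 1 (binary 100111). Repeated squaring mod 89: 5^1 ≡ 5; 5^2 ≡ 5² = 25 ≡ 25; 5^4 ≡ 25² = 625 ≡ 2; 5^8 ≡ 2² = 4 ≡ 4; 5^16 ≡ 4² = 16 ≡ 16; 5^32 ≡ 16² = 256 ≡ 78. Multiply: 5^39 = 5^32 × 5^4 × 5^2 × 5^1 ≡ 78 × 2 × 25 × 5 (mod 89): 78 × 2 = 156 ≡ 67; 67 × 25 = 1675 ≡ 73; 73 × 5 = 365 ≡ 9. So 5^39 ≡ 9 (mod 89).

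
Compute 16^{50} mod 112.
32

Using successive squaring:
Binary expansion of 50: 110010
Powers of 16 mod 112 (each is the square of the previous):
  16^1 ≡ 16 (mod 112)
  16^2 ≡ 16² = 256 ≡ 32 (mod 112)
  16^4 ≡ 32² = 1024 ≡ 16 (mod 112)
  16^8 ≡ 16² = 256 ≡ 32 (mod 112)
  16^16 ≡ 32² = 1024 ≡ 16 (mod 112)
  16^32 ≡ 16² = 256 ≡ 32 (mod 112)
50 = 32 + 16 + 2, so 16^50 = 16^32 × 16^16 × 16^2 ≡ 32 × 16 × 32 (mod 112)
Multiplying step by step:
  32 × 16 = 512 ≡ 64 (mod 112)
  64 × 32 = 2048 ≡ 32 (mod 112)
Result: 16^50 ≡ 32 (mod 112)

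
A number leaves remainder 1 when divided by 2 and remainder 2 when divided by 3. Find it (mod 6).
M = 2 × 3 = 6. M₁ = 3, y₁ ≡ 1 (mod 2). M₂ = 2, y₂ ≡ 2 (mod 3). r = 1×3×1 + 2×2×2 ≡ 5 (mod 6)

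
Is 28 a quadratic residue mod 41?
By Euler's criterion: 28^{20} ≡ 40 (mod 41). Since this equals -1 (≡ 40), 28 is not a QR.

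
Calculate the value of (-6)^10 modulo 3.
(-6) ≡ 0 (mod 3). 10 = 8 + 2 (binary 1010). Repeated squaring mod 3: 0^1 ≡ 0; 0^2 ≡ 0² = 0 ≡ 0; 0^4 ≡ 0² = 0 ≡ 0; 0^8 ≡ 0² = 0 ≡ 0. Multiply: (-6)^10 ≡ 0^8 × 0^2 ≡ 0 × 0 (mod 3): 0 × 0 = 0 ≡ 0. So (-6)^10 ≡ 0 (mod 3).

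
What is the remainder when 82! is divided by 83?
By Wilson's theorem, (82)! ≡ -1 ≡ 82 (mod 83)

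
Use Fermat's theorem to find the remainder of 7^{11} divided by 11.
7

By Fermat's Little Theorem, a^(p-1) ≡ 1 (mod p) for prime p and gcd(a, p) = 1
Here p = 11, so 7^10 ≡ 1 (mod 11)
We can reduce the exponent: 11 mod 10 = 1
So 7^11 ≡ 7^1 (mod 11)
Computing: 7^1 mod 11 = 7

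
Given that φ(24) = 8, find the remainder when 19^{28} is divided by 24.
By Euler: 19^{8} ≡ 1 (mod 24) since gcd(19, 24) = 1. 28 = 3×8 + 4. So 19^{28} ≡ 19^{4} ≡ 1 (mod 24)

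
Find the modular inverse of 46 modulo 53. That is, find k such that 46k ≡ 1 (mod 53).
15

Using Extended Euclidean Algorithm:
gcd(46, 53) = 1
Bezout coefficients: 46 × 15 + 53 × -13 = 1
So 46 × 15 ≡ 1 (mod 53)
The inverse is 15 mod 53 = 15
Verification: 46 × 15 = 690 = 13 × 53 + 1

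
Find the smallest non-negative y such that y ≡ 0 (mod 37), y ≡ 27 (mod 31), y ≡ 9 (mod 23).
7622

Using the Chinese Remainder Theorem:
M = product of moduli = 26381
For equation 1: M_1 = 713, 713 ≡ 10 (mod 37), inverse of 713 mod 37 is 26 (check: 10 × 26 = 260 ≡ 1 (mod 37))
For equation 2: M_2 = 851, 851 ≡ 14 (mod 31), inverse of 851 mod 31 is 20 (check: 14 × 20 = 280 ≡ 1 (mod 31))
For equation 3: M_3 = 1147, 1147 ≡ 20 (mod 23), inverse of 1147 mod 23 is 15 (check: 20 × 15 = 300 ≡ 1 (mod 23))
Combine: y ≡ Σ r_i×M_i×(M_i⁻¹ mod m_i) = 0×713×26 + 27×851×20 + 9×1147×15 = 0 + 459540 + 154845 = 614385
614385 mod 26381 = 7622
y ≡ 7622 (mod 26381)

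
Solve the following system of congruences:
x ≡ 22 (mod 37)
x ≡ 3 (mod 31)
96

Using the Chinese Remainder Theorem:
M = product of moduli = 1147
For equation 1: M_1 = 31, 31 ≡ 31 (mod 37), inverse of 31 mod 37 is 6 (check: 31 × 6 = 186 ≡ 1 (mod 37))
For equation 2: M_2 = 37, 37 ≡ 6 (mod 31), inverse of 37 mod 31 is 26 (check: 6 × 26 = 156 ≡ 1 (mod 31))
Combine: x ≡ Σ r_i×M_i×(M_i⁻¹ mod m_i) = 22×31×6 + 3×37×26 = 4092 + 2886 = 6978
6978 mod 1147 = 96
x ≡ 96 (mod 1147)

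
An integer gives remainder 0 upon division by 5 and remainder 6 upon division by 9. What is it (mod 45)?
M = 5 × 9 = 45. M₁ = 9, y₁ ≡ 4 (mod 5). M₂ = 5, y₂ ≡ 2 (mod 9). z = 0×9×4 + 6×5×2 ≡ 15 (mod 45). The smallest positive such number is 15.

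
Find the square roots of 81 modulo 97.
The square roots of 81 mod 97 are 88 and 9. Verify: 88² = 7744 ≡ 81 (mod 97)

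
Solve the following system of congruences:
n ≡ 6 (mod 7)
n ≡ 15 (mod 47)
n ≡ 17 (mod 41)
12235

Using the Chinese Remainder Theorem:
M = product of moduli = 13489
For equation 1: M_1 = 1927, 1927 ≡ 2 (mod 7), inverse of 1927 mod 7 is 4 (check: 2 × 4 = 8 ≡ 1 (mod 7))
For equation 2: M_2 = 287, 287 ≡ 5 (mod 47), inverse of 287 mod 47 is 19 (check: 5 × 19 = 95 ≡ 1 (mod 47))
For equation 3: M_3 = 329, 329 ≡ 1 (mod 41), inverse of 329 mod 41 is 1 (check: 1 × 1 = 1 ≡ 1 (mod 41))
Combine: n ≡ Σ r_i×M_i×(M_i⁻¹ mod m_i) = 6×1927×4 + 15×287×19 + 17×329×1 = 46248 + 81795 + 5593 = 133636
133636 mod 13489 = 12235
n ≡ 12235 (mod 13489)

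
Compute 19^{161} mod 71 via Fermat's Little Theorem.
25

By Fermat's Little Theorem, a^(p-1) ≡ 1 (mod p) for prime p and gcd(a, p) = 1
Here p = 71, so 19^70 ≡ 1 (mod 71)
We can reduce the exponent: 161 mod 70 = 21
So 19^161 ≡ 19^21 (mod 71)
Computing: 19^21 mod 71 = 25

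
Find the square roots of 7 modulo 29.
The square roots of 7 mod 29 are 23 and 6. Verify: 23² = 529 ≡ 7 (mod 29)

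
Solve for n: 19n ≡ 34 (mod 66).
40

Since gcd(19, 66) = 1 divides 34, a solution exists.
Multiply both sides by the inverse of 19 mod 66:
  19^(-1) mod 66 = 7
  x ≡ 7 × 34 ≡ 238 ≡ 40 (mod 66)
Verification: 19 × 40 = 760 = 11 × 66 + 34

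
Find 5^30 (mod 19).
Using Fermat: 5^{18} ≡ 1 (mod 19). 30 ≡ 12 (mod 18). So 5^{30} ≡ 5^{12} ≡ 11 (mod 19)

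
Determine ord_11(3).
Powers of 3 mod 11: 3^1≡3, 3^2≡9, 3^3≡5, 3^4≡4, 3^5≡1. Order = 5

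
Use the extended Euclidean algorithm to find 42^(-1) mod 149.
Extended GCD: 42(-39) + 149(11) = 1. So 42^(-1) ≡ 110 ≡ 110 (mod 149). Verify: 42 × 110 = 4620 ≡ 1 (mod 149)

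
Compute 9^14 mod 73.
Using repeated squaring. 14 = 8 + 4 + 2 (binary 1110). Repeated squaring mod 73: 9^1 ≡ 9; 9^2 ≡ 9² = 81 ≡ 8; 9^4 ≡ 8² = 64 ≡ 64; 9^8 ≡ 64² = 4096 ≡ 8. Multiply: 9^14 = 9^8 × 9^4 × 9^2 ≡ 8 × 64 × 8 (mod 73): 8 × 64 = 512 ≡ 1; 1 × 8 = 8 ≡ 8. So 9^14 ≡ 8 (mod 73).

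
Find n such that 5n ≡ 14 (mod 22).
16

Since gcd(5, 22) = 1 divides 14, a solution exists.
Multiply both sides by the inverse of 5 mod 22:
  5^(-1) mod 22 = 9
  x ≡ 9 × 14 ≡ 126 ≡ 16 (mod 22)
Verification: 5 × 16 = 80 = 3 × 22 + 14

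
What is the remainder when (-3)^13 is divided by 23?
Using repeated squaring. (-3) ≡ 20 (mod 23). 13 = 8 + 4 + 1 (binary 1101). Repeated squaring mod 23: 20^1 ≡ 20; 20^2 ≡ 20² = 400 ≡ 9; 20^4 ≡ 9² = 81 ≡ 12; 20^8 ≡ 12² = 144 ≡ 6. Multiply: (-3)^13 ≡ 20^8 × 20^4 × 20^1 ≡ 6 × 12 × 20 (mod 23): 6 × 12 = 72 ≡ 3; 3 × 20 = 60 ≡ 14. So (-3)^13 ≡ 14 (mod 23).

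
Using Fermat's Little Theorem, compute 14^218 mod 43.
By Fermat: 14^{42} ≡ 1 (mod 43). 218 = 5×42 + 8. So 14^{218} ≡ 14^{8} ≡ 31 (mod 43)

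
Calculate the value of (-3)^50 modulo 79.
Using repeated squaring. (-3) ≡ 76 (mod 79). 50 = 32 + 16 + 2 (binary 110010). Repeated squaring mod 79: 76^1 ≡ 76; 76^2 ≡ 76² = 5776 ≡ 9; 76^4 ≡ 9² = 81 ≡ 2; 76^8 ≡ 2² = 4 ≡ 4; 76^16 ≡ 4² = 16 ≡ 16; 76^32 ≡ 16² = 256 ≡ 19. Multiply: (-3)^50 ≡ 76^32 × 76^16 × 76^2 ≡ 19 × 16 × 9 (mod 79): 19 × 16 = 304 ≡ 67; 67 × 9 = 603 ≡ 50. So (-3)^50 ≡ 50 (mod 79).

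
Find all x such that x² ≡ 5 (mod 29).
The square roots of 5 mod 29 are 18 and 11. Verify: 18² = 324 ≡ 5 (mod 29)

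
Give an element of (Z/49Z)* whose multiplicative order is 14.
6 has order 14 mod 49 since 6^{14} ≡ 1 (mod 49) and no smaller power works.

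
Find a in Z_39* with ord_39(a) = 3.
16 has order 3 mod 39 since 16^{3} ≡ 1 (mod 39) and no smaller power works.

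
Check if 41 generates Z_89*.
p - 1 = 88 has prime divisors 2, 11. Check 41^(88/q) mod 89 for each: 41^(88/2) = 41^44 ≡ 88, 41^(88/11) = 41^8 ≡ 32 (mod 89). None of these is 1, so 41 has order 88 = φ(89), so it is a primitive root mod 89.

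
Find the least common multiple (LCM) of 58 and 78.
2262

First find GCD(58, 78) using the Euclidean algorithm:
58 = 0 × 78 + 58
78 = 1 × 58 + 20
58 = 2 × 20 + 18
20 = 1 × 18 + 2
18 = 9 × 2 + 0
GCD(58, 78) = 2

LCM formula: LCM(a, b) = (a × b) / GCD(a, b)
LCM(58, 78) = (58 × 78) / 2
LCM(58, 78) = 4524 / 2
LCM(58, 78) = 2262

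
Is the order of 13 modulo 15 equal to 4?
Yes, ord_15(13) = 4.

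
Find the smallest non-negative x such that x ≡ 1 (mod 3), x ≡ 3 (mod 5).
13

Using the Chinese Remainder Theorem:
M = product of moduli = 15
For equation 1: M_1 = 5, 5 ≡ 2 (mod 3), inverse of 5 mod 3 is 2 (check: 2 × 2 = 4 ≡ 1 (mod 3))
For equation 2: M_2 = 3, 3 ≡ 3 (mod 5), inverse of 3 mod 5 is 2 (check: 3 × 2 = 6 ≡ 1 (mod 5))
Combine: x ≡ Σ r_i×M_i×(M_i⁻¹ mod m_i) = 1×5×2 + 3×3×2 = 10 + 18 = 28
28 mod 15 = 13
x ≡ 13 (mod 15)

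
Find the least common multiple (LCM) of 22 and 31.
682

First find GCD(22, 31) using the Euclidean algorithm:
22 = 0 × 31 + 22
31 = 1 × 22 + 9
22 = 2 × 9 + 4
9 = 2 × 4 + 1
4 = 4 × 1 + 0
GCD(22, 31) = 1

LCM formula: LCM(a, b) = (a × b) / GCD(a, b)
LCM(22, 31) = (22 × 31) / 1
LCM(22, 31) = 682 / 1
LCM(22, 31) = 682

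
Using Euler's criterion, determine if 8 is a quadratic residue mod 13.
By Euler's criterion: 8^{6} ≡ 12 (mod 13). Since this equals -1 (≡ 12), 8 is not a QR.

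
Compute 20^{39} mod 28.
20

Using successive squaring:
Binary expansion of 39: 100111
Powers of 20 mod 28 (each is the square of the previous):
  20^1 ≡ 20 (mod 28)
  20^2 ≡ 20² = 400 ≡ 8 (mod 28)
  20^4 ≡ 8² = 64 ≡ 8 (mod 28)
  20^8 ≡ 8² = 64 ≡ 8 (mod 28)
  20^16 ≡ 8² = 64 ≡ 8 (mod 28)
  20^32 ≡ 8² = 64 ≡ 8 (mod 28)
39 = 32 + 4 + 2 + 1, so 20^39 = 20^32 × 20^4 × 20^2 × 20^1 ≡ 8 × 8 × 8 × 20 (mod 28)
Multiplying step by step:
  8 × 8 = 64 ≡ 8 (mod 28)
  8 × 8 = 64 ≡ 8 (mod 28)
  8 × 20 = 160 ≡ 20 (mod 28)
Result: 20^39 ≡ 20 (mod 28)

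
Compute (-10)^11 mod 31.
Using repeated squaring. (-10) ≡ 21 (mod 31). 11 = 8 + 2 + 1 (binary 1011). Repeated squaring mod 31: 21^1 ≡ 21; 21^2 ≡ 21² = 441 ≡ 7; 21^4 ≡ 7² = 49 ≡ 18; 21^8 ≡ 18² = 324 ≡ 14. Multiply: (-10)^11 ≡ 21^8 × 21^2 × 21^1 ≡ 14 × 7 × 21 (mod 31): 14 × 7 = 98 ≡ 5; 5 × 21 = 105 ≡ 12. So (-10)^11 ≡ 12 (mod 31).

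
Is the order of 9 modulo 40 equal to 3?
No, the actual order is 2, not 3.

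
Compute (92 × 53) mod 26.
14

(92 × 53) = 4876
4876 mod 26 = 14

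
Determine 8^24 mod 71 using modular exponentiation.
Using repeated squaring. 24 = 16 + 8 (binary 11000). Repeated squaring mod 71: 8^1 ≡ 8; 8^2 ≡ 8² = 64 ≡ 64; 8^4 ≡ 64² = 4096 ≡ 49; 8^8 ≡ 49² = 2401 ≡ 58; 8^16 ≡ 58² = 3364 ≡ 27. Multiply: 8^24 = 8^16 × 8^8 ≡ 27 × 58 (mod 71): 27 × 58 = 1566 ≡ 4. So 8^24 ≡ 4 (mod 71).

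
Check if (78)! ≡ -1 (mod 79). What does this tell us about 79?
(78)! mod 79 = 78. Since this equals -1 (mod 79), Wilson confirms 79 is prime.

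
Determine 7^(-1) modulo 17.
7^(-1) ≡ 5 (mod 17). Verification: 7 × 5 = 35 ≡ 1 (mod 17)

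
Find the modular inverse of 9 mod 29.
9^(-1) ≡ 13 (mod 29). Verification: 9 × 13 = 117 ≡ 1 (mod 29)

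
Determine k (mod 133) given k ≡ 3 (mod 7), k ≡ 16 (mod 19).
73

Using the Chinese Remainder Theorem:
M = product of moduli = 133
For equation 1: M_1 = 19, 19 ≡ 5 (mod 7), inverse of 19 mod 7 is 3 (check: 5 × 3 = 15 ≡ 1 (mod 7))
For equation 2: M_2 = 7, 7 ≡ 7 (mod 19), inverse of 7 mod 19 is 11 (check: 7 × 11 = 77 ≡ 1 (mod 19))
Combine: k ≡ Σ r_i×M_i×(M_i⁻¹ mod m_i) = 3×19×3 + 16×7×11 = 171 + 1232 = 1403
1403 mod 133 = 73
k ≡ 73 (mod 133)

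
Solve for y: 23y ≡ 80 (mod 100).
60

Since gcd(23, 100) = 1 divides 80, a solution exists.
Multiply both sides by the inverse of 23 mod 100:
  23^(-1) mod 100 = 87
  x ≡ 87 × 80 ≡ 6960 ≡ 60 (mod 100)
Verification: 23 × 60 = 1380 = 13 × 100 + 80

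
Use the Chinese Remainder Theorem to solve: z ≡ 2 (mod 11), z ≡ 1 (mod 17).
M = 11 × 17 = 187. M₁ = 17, y₁ ≡ 2 (mod 11). M₂ = 11, y₂ ≡ 14 (mod 17). z = 2×17×2 + 1×11×14 ≡ 35 (mod 187)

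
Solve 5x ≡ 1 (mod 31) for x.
25

Using Extended Euclidean Algorithm:
gcd(5, 31) = 1
Bezout coefficients: 5 × -6 + 31 × 1 = 1
So 5 × -6 ≡ 1 (mod 31)
The inverse is -6 mod 31 = 25
Verification: 5 × 25 = 125 = 4 × 31 + 1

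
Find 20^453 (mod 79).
Using Fermat: 20^{78} ≡ 1 (mod 79). 453 ≡ 63 (mod 78). So 20^{453} ≡ 20^{63} ≡ 52 (mod 79)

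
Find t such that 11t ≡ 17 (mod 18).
13

Since gcd(11, 18) = 1 divides 17, a solution exists.
Multiply both sides by the inverse of 11 mod 18:
  11^(-1) mod 18 = 5
  x ≡ 5 × 17 ≡ 85 ≡ 13 (mod 18)
Verification: 11 × 13 = 143 = 7 × 18 + 17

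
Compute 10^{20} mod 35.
30

Using successive squaring:
Binary expansion of 20: 10100
Powers of 10 mod 35 (each is the square of the previous):
  10^1 ≡ 10 (mod 35)
  10^2 ≡ 10² = 100 ≡ 30 (mod 35)
  10^4 ≡ 30² = 900 ≡ 25 (mod 35)
  10^8 ≡ 25² = 625 ≡ 30 (mod 35)
  10^16 ≡ 30² = 900 ≡ 25 (mod 35)
20 = 16 + 4, so 10^20 = 10^16 × 10^4 ≡ 25 × 25 (mod 35)
Multiplying step by step:
  25 × 25 = 625 ≡ 30 (mod 35)
Result: 10^20 ≡ 30 (mod 35)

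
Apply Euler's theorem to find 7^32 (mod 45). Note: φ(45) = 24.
By Euler: 7^{24} ≡ 1 (mod 45) since gcd(7, 45) = 1. 32 = 1×24 + 8. So 7^{32} ≡ 7^{8} ≡ 31 (mod 45)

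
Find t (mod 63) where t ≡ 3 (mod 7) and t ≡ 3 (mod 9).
M = 7 × 9 = 63. M₁ = 9, y₁ ≡ 4 (mod 7). M₂ = 7, y₂ ≡ 4 (mod 9). t = 3×9×4 + 3×7×4 ≡ 3 (mod 63)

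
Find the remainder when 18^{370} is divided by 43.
By Fermat: 18^{42} ≡ 1 (mod 43). 370 = 8×42 + 34. So 18^{370} ≡ 18^{34} ≡ 14 (mod 43)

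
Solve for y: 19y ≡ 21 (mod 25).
9

Since gcd(19, 25) = 1 divides 21, a solution exists.
Multiply both sides by the inverse of 19 mod 25:
  19^(-1) mod 25 = 4
  x ≡ 4 × 21 ≡ 84 ≡ 9 (mod 25)
Verification: 19 × 9 = 171 = 6 × 25 + 21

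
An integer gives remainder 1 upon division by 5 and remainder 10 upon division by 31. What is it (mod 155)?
M = 5 × 31 = 155. M₁ = 31, y₁ ≡ 1 (mod 5). M₂ = 5, y₂ ≡ 25 (mod 31). k = 1×31×1 + 10×5×25 ≡ 41 (mod 155). The smallest positive such number is 41.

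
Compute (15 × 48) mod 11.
5

(15 × 48) = 720
720 mod 11 = 5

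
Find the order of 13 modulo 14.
Powers of 13 mod 14: 13^1≡13, 13^2≡1. Order = 2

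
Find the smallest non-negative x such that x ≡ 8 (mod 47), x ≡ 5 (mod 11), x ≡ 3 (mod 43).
21675

Using the Chinese Remainder Theorem:
M = product of moduli = 22231
For equation 1: M_1 = 473, 473 ≡ 3 (mod 47), inverse of 473 mod 47 is 16 (check: 3 × 16 = 48 ≡ 1 (mod 47))
For equation 2: M_2 = 2021, 2021 ≡ 8 (mod 11), inverse of 2021 mod 11 is 7 (check: 8 × 7 = 56 ≡ 1 (mod 11))
For equation 3: M_3 = 517, 517 ≡ 1 (mod 43), inverse of 517 mod 43 is 1 (check: 1 × 1 = 1 ≡ 1 (mod 43))
Combine: x ≡ Σ r_i×M_i×(M_i⁻¹ mod m_i) = 8×473×16 + 5×2021×7 + 3×517×1 = 60544 + 70735 + 1551 = 132830
132830 mod 22231 = 21675
x ≡ 21675 (mod 22231)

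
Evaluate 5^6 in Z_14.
6 = 4 + 2 (binary 110). Repeated squaring mod 14: 5^1 ≡ 5; 5^2 ≡ 5² = 25 ≡ 11; 5^4 ≡ 11² = 121 ≡ 9. Multiply: 5^6 = 5^4 × 5^2 ≡ 9 × 11 (mod 14): 9 × 11 = 99 ≡ 1. So 5^6 ≡ 1 (mod 14).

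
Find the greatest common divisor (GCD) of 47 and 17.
1

Using the Euclidean algorithm:
47 = 2 × 17 + 13
17 = 1 × 13 + 4
13 = 3 × 4 + 1
4 = 4 × 1 + 0

GCD(47, 17) = 1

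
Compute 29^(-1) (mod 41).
29^(-1) ≡ 17 (mod 41). Verification: 29 × 17 = 493 ≡ 1 (mod 41)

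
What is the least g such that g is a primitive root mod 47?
p - 1 = 46 has prime divisors 2, 23. h is a primitive root mod 47 iff h^(46/q) ≢ 1 (mod 47) for each such q.
h = 2: 2^23 ≡ 1, 2^2 ≡ 4 (mod 47); 2^23 ≡ 1, so not a primitive root.
h = 3: 3^23 ≡ 1, 3^2 ≡ 9 (mod 47); 3^23 ≡ 1, so not a primitive root.
h = 4: 4^23 ≡ 1, 4^2 ≡ 16 (mod 47); 4^23 ≡ 1, so not a primitive root.
h = 5: 5^23 ≡ 46, 5^2 ≡ 25 (mod 47); none is 1, so 5 has order 46 and is a primitive root.
The smallest primitive root mod 47 is g = 5.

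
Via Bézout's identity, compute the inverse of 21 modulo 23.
Extended GCD: 21(11) + 23(-10) = 1. So 21^(-1) ≡ 11 ≡ 11 (mod 23). Verify: 21 × 11 = 231 ≡ 1 (mod 23)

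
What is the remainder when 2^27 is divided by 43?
Using repeated squaring. 27 = 16 + 8 + 2 + 1 (binary 11011). Repeated squaring mod 43: 2^1 ≡ 2; 2^2 ≡ 2² = 4 ≡ 4; 2^4 ≡ 4² = 16 ≡ 16; 2^8 ≡ 16² = 256 ≡ 41; 2^16 ≡ 41² = 1681 ≡ 4. Multiply: 2^27 = 2^16 × 2^8 × 2^2 × 2^1 ≡ 4 × 41 × 4 × 2 (mod 43): 4 × 41 = 164 ≡ 35; 35 × 4 = 140 ≡ 11; 11 × 2 = 22 ≡ 22. So 2^27 ≡ 22 (mod 43).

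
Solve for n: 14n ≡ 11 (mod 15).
4

Since gcd(14, 15) = 1 divides 11, a solution exists.
Multiply both sides by the inverse of 14 mod 15:
  14^(-1) mod 15 = 14
  x ≡ 14 × 11 ≡ 154 ≡ 4 (mod 15)
Verification: 14 × 4 = 56 = 3 × 15 + 11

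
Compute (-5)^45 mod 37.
Using Fermat: (-5)^{36} ≡ 1 (mod 37). 45 ≡ 9 (mod 36). So (-5)^{45} ≡ (-5)^{9} ≡ 31 (mod 37)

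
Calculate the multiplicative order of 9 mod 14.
Powers of 9 mod 14: 9^1≡9, 9^2≡11, 9^3≡1. Order = 3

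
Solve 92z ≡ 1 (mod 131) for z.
92^(-1) ≡ 47 (mod 131). Verification: 92 × 47 = 4324 ≡ 1 (mod 131)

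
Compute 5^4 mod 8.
4 = 4 (binary 100). Repeated squaring mod 8: 5^1 ≡ 5; 5^2 ≡ 5² = 25 ≡ 1; 5^4 ≡ 1² = 1 ≡ 1. So 5^4 ≡ 1 (mod 8).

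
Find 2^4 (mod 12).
4 = 4 (binary 100). Repeated squaring mod 12: 2^1 ≡ 2; 2^2 ≡ 2² = 4 ≡ 4; 2^4 ≡ 4² = 16 ≡ 4. So 2^4 ≡ 4 (mod 12).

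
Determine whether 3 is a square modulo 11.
By Euler's criterion: 3^{5} ≡ 1 (mod 11). Since this equals 1, 3 is a QR.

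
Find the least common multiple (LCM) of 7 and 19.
133

First find GCD(7, 19) using the Euclidean algorithm:
7 = 0 × 19 + 7
19 = 2 × 7 + 5
7 = 1 × 5 + 2
5 = 2 × 2 + 1
2 = 2 × 1 + 0
GCD(7, 19) = 1

LCM formula: LCM(a, b) = (a × b) / GCD(a, b)
LCM(7, 19) = (7 × 19) / 1
LCM(7, 19) = 133 / 1
LCM(7, 19) = 133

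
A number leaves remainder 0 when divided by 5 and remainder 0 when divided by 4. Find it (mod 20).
M = 5 × 4 = 20. M₁ = 4, y₁ ≡ 4 (mod 5). M₂ = 5, y₂ ≡ 1 (mod 4). y = 0×4×4 + 0×5×1 ≡ 0 (mod 20)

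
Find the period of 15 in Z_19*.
Powers of 15 mod 19: 15^1≡15, 15^2≡16, 15^3≡12, 15^4≡9, 15^5≡2, 15^6≡11, 15^7≡13, 15^8≡5, 15^9≡18, 15^10≡4, 15^11≡3, 15^12≡7, 15^13≡10, 15^14≡17, 15^15≡8, 15^16≡6, 15^17≡14, 15^18≡1. Order = 18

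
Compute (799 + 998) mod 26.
3

(799 + 998) = 1797
1797 mod 26 = 3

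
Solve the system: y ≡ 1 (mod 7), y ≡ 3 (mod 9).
M = 7 × 9 = 63. M₁ = 9, y₁ ≡ 4 (mod 7). M₂ = 7, y₂ ≡ 4 (mod 9). y = 1×9×4 + 3×7×4 ≡ 57 (mod 63)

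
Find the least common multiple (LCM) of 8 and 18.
72

First find GCD(8, 18) using the Euclidean algorithm:
8 = 0 × 18 + 8
18 = 2 × 8 + 2
8 = 4 × 2 + 0
GCD(8, 18) = 2

LCM formula: LCM(a, b) = (a × b) / GCD(a, b)
LCM(8, 18) = (8 × 18) / 2
LCM(8, 18) = 144 / 2
LCM(8, 18) = 72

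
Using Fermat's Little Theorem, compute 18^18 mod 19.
By Fermat's Little Theorem, 18^{18} ≡ 1 (mod 19) since 19 is prime and gcd(18, 19) = 1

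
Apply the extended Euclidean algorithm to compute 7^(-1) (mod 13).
Extended GCD: 7(2) + 13(-1) = 1. So 7^(-1) ≡ 2 ≡ 2 (mod 13). Verify: 7 × 2 = 14 ≡ 1 (mod 13)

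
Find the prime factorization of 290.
2 × 5 × 29

Divide by primes starting from smallest:
290 ÷ 2 = 145
145 ÷ 5 = 29
29 ÷ 29 = 1

290 = 2 × 5 × 29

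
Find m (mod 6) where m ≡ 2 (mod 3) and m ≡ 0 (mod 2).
M = 3 × 2 = 6. M₁ = 2, y₁ ≡ 2 (mod 3). M₂ = 3, y₂ ≡ 1 (mod 2). m = 2×2×2 + 0×3×1 ≡ 2 (mod 6)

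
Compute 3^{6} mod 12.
9

Using successive squaring:
Binary expansion of 6: 110
Powers of 3 mod 12 (each is the square of the previous):
  3^1 ≡ 3 (mod 12)
  3^2 ≡ 3² = 9 ≡ 9 (mod 12)
  3^4 ≡ 9² = 81 ≡ 9 (mod 12)
6 = 4 + 2, so 3^6 = 3^4 × 3^2 ≡ 9 × 9 (mod 12)
Multiplying step by step:
  9 × 9 = 81 ≡ 9 (mod 12)
Result: 3^6 ≡ 9 (mod 12)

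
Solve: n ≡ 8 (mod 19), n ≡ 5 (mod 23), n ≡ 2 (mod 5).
M = 19 × 23 × 5 = 2185. M₁ = 115, y₁ ≡ 1 (mod 19). M₂ = 95, y₂ ≡ 8 (mod 23). M₃ = 437, y₃ ≡ 3 (mod 5). n = 8×115×1 + 5×95×8 + 2×437×3 ≡ 787 (mod 2185)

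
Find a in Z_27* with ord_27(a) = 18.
2 has order 18 mod 27 since 2^{18} ≡ 1 (mod 27) and no smaller power works.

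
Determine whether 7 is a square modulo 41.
By Euler's criterion: 7^{20} ≡ 40 (mod 41). Since this equals -1 (≡ 40), 7 is not a QR.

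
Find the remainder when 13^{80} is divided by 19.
By Fermat: 13^{18} ≡ 1 (mod 19). 80 = 4×18 + 8. So 13^{80} ≡ 13^{8} ≡ 16 (mod 19)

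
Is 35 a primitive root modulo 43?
p - 1 = 42 has prime divisors 2, 3, 7. Check 35^(42/q) mod 43 for each: 35^(42/2) = 35^21 ≡ 1, 35^(42/3) = 35^14 ≡ 1, 35^(42/7) = 35^6 ≡ 16 (mod 43). Since 35^21 ≡ 1 (mod 43), the order of 35 divides 21 (in fact the order is 7) ≠ 42, so it is not a primitive root.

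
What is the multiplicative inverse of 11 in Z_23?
21

Using Extended Euclidean Algorithm:
gcd(11, 23) = 1
Bezout coefficients: 11 × -2 + 23 × 1 = 1
So 11 × -2 ≡ 1 (mod 23)
The inverse is -2 mod 23 = 21
Verification: 11 × 21 = 231 = 10 × 23 + 1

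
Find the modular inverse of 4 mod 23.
4^(-1) ≡ 6 (mod 23). Verification: 4 × 6 = 24 ≡ 1 (mod 23)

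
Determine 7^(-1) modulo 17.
7^(-1) ≡ 5 (mod 17). Verification: 7 × 5 = 35 ≡ 1 (mod 17)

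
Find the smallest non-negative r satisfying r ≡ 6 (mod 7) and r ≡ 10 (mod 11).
M = 7 × 11 = 77. M₁ = 11, y₁ ≡ 2 (mod 7). M₂ = 7, y₂ ≡ 8 (mod 11). r = 6×11×2 + 10×7×8 ≡ 76 (mod 77)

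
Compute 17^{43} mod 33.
29

Using successive squaring:
Binary expansion of 43: 101011
Powers of 17 mod 33 (each is the square of the previous):
  17^1 ≡ 17 (mod 33)
  17^2 ≡ 17² = 289 ≡ 25 (mod 33)
  17^4 ≡ 25² = 625 ≡ 31 (mod 33)
  17^8 ≡ 31² = 961 ≡ 4 (mod 33)
  17^16 ≡ 4² = 16 ≡ 16 (mod 33)
  17^32 ≡ 16² = 256 ≡ 25 (mod 33)
43 = 32 + 8 + 2 + 1, so 17^43 = 17^32 × 17^8 × 17^2 × 17^1 ≡ 25 × 4 × 25 × 17 (mod 33)
Multiplying step by step:
  25 × 4 = 100 ≡ 1 (mod 33)
  1 × 25 = 25 ≡ 25 (mod 33)
  25 × 17 = 425 ≡ 29 (mod 33)
Result: 17^43 ≡ 29 (mod 33)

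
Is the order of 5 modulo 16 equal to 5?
No, the actual order is 4, not 5.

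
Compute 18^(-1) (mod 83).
60

Using Extended Euclidean Algorithm:
gcd(18, 83) = 1
Bezout coefficients: 18 × -23 + 83 × 5 = 1
So 18 × -23 ≡ 1 (mod 83)
The inverse is -23 mod 83 = 60
Verification: 18 × 60 = 1080 = 13 × 83 + 1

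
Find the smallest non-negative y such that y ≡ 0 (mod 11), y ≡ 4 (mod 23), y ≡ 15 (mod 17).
1936

Using the Chinese Remainder Theorem:
M = product of moduli = 4301
For equation 1: M_1 = 391, 391 ≡ 6 (mod 11), inverse of 391 mod 11 is 2 (check: 6 × 2 = 12 ≡ 1 (mod 11))
For equation 2: M_2 = 187, 187 ≡ 3 (mod 23), inverse of 187 mod 23 is 8 (check: 3 × 8 = 24 ≡ 1 (mod 23))
For equation 3: M_3 = 253, 253 ≡ 15 (mod 17), inverse of 253 mod 17 is 8 (check: 15 × 8 = 120 ≡ 1 (mod 17))
Combine: y ≡ Σ r_i×M_i×(M_i⁻¹ mod m_i) = 0×391×2 + 4×187×8 + 15×253×8 = 0 + 5984 + 30360 = 36344
36344 mod 4301 = 1936
y ≡ 1936 (mod 4301)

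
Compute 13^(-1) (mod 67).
31

Using Extended Euclidean Algorithm:
gcd(13, 67) = 1
Bezout coefficients: 13 × 31 + 67 × -6 = 1
So 13 × 31 ≡ 1 (mod 67)
The inverse is 31 mod 67 = 31
Verification: 13 × 31 = 403 = 6 × 67 + 1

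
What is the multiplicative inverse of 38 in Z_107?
31

Using Extended Euclidean Algorithm:
gcd(38, 107) = 1
Bezout coefficients: 38 × 31 + 107 × -11 = 1
So 38 × 31 ≡ 1 (mod 107)
The inverse is 31 mod 107 = 31
Verification: 38 × 31 = 1178 = 11 × 107 + 1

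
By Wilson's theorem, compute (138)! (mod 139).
By Wilson's theorem, (138)! ≡ -1 ≡ 138 (mod 139)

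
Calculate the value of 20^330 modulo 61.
Using Fermat: 20^{60} ≡ 1 (mod 61). 330 ≡ 30 (mod 60). So 20^{330} ≡ 20^{30} ≡ 1 (mod 61)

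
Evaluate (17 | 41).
(17/41) = 17^{20} mod 41 = -1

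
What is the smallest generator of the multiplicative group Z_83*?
p - 1 = 82 has prime divisors 2, 41. h is a primitive root mod 83 iff h^(82/q) ≢ 1 (mod 83) for each such q.
h = 2: 2^41 ≡ 82, 2^2 ≡ 4 (mod 83); none is 1, so 2 has order 82 and is a primitive root.
The smallest primitive root mod 83 is g = 2.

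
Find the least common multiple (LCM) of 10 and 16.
80

First find GCD(10, 16) using the Euclidean algorithm:
10 = 0 × 16 + 10
16 = 1 × 10 + 6
10 = 1 × 6 + 4
6 = 1 × 4 + 2
4 = 2 × 2 + 0
GCD(10, 16) = 2

LCM formula: LCM(a, b) = (a × b) / GCD(a, b)
LCM(10, 16) = (10 × 16) / 2
LCM(10, 16) = 160 / 2
LCM(10, 16) = 80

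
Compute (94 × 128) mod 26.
20

(94 × 128) = 12032
12032 mod 26 = 20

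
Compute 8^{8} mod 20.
16

Using successive squaring:
Binary expansion of 8: 1000
Powers of 8 mod 20 (each is the square of the previous):
  8^1 ≡ 8 (mod 20)
  8^2 ≡ 8² = 64 ≡ 4 (mod 20)
  8^4 ≡ 4² = 16 ≡ 16 (mod 20)
  8^8 ≡ 16² = 256 ≡ 16 (mod 20)
8 is a power of 2, so 8^8 is the last square: ≡ 16 (mod 20)
Result: 8^8 ≡ 16 (mod 20)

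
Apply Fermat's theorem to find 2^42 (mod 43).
By Fermat's Little Theorem, 2^{42} ≡ 1 (mod 43) since 43 is prime and gcd(2, 43) = 1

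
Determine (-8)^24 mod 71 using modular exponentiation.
Using repeated squaring. (-8) ≡ 63 (mod 71). 24 = 16 + 8 (binary 11000). Repeated squaring mod 71: 63^1 ≡ 63; 63^2 ≡ 63² = 3969 ≡ 64; 63^4 ≡ 64² = 4096 ≡ 49; 63^8 ≡ 49² = 2401 ≡ 58; 63^16 ≡ 58² = 3364 ≡ 27. Multiply: (-8)^24 ≡ 63^16 × 63^8 ≡ 27 × 58 (mod 71): 27 × 58 = 1566 ≡ 4. So (-8)^24 ≡ 4 (mod 71).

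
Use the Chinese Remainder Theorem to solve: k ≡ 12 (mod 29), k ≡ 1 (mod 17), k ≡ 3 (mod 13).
5203

Using the Chinese Remainder Theorem:
M = product of moduli = 6409
For equation 1: M_1 = 221, 221 ≡ 18 (mod 29), inverse of 221 mod 29 is 21 (check: 18 × 21 = 378 ≡ 1 (mod 29))
For equation 2: M_2 = 377, 377 ≡ 3 (mod 17), inverse of 377 mod 17 is 6 (check: 3 × 6 = 18 ≡ 1 (mod 17))
For equation 3: M_3 = 493, 493 ≡ 12 (mod 13), inverse of 493 mod 13 is 12 (check: 12 × 12 = 144 ≡ 1 (mod 13))
Combine: k ≡ Σ r_i×M_i×(M_i⁻¹ mod m_i) = 12×221×21 + 1×377×6 + 3×493×12 = 55692 + 2262 + 17748 = 75702
75702 mod 6409 = 5203
k ≡ 5203 (mod 6409)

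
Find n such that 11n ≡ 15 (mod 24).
21

Since gcd(11, 24) = 1 divides 15, a solution exists.
Multiply both sides by the inverse of 11 mod 24:
  11^(-1) mod 24 = 11
  x ≡ 11 × 15 ≡ 165 ≡ 21 (mod 24)
Verification: 11 × 21 = 231 = 9 × 24 + 15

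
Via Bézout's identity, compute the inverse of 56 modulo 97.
Extended GCD: 56(26) + 97(-15) = 1. So 56^(-1) ≡ 26 ≡ 26 (mod 97). Verify: 56 × 26 = 1456 ≡ 1 (mod 97)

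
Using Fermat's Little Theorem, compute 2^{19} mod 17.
8

By Fermat's Little Theorem, a^(p-1) ≡ 1 (mod p) for prime p and gcd(a, p) = 1
Here p = 17, so 2^16 ≡ 1 (mod 17)
We can reduce the exponent: 19 mod 16 = 3
So 2^19 ≡ 2^3 (mod 17)
Computing: 2^3 mod 17 = 8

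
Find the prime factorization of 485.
5 × 97

Divide by primes starting from smallest:
485 ÷ 5 = 97
97 ÷ 97 = 1

485 = 5 × 97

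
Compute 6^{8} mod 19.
16

Using successive squaring:
Binary expansion of 8: 1000
Powers of 6 mod 19 (each is the square of the previous):
  6^1 ≡ 6 (mod 19)
  6^2 ≡ 6² = 36 ≡ 17 (mod 19)
  6^4 ≡ 17² = 289 ≡ 4 (mod 19)
  6^8 ≡ 4² = 16 ≡ 16 (mod 19)
8 is a power of 2, so 6^8 is the last square: ≡ 16 (mod 19)
Result: 6^8 ≡ 16 (mod 19)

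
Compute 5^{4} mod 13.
1

Using successive squaring:
Binary expansion of 4: 100
Powers of 5 mod 13 (each is the square of the previous):
  5^1 ≡ 5 (mod 13)
  5^2 ≡ 5² = 25 ≡ 12 (mod 13)
  5^4 ≡ 12² = 144 ≡ 1 (mod 13)
4 is a power of 2, so 5^4 is the last square: ≡ 1 (mod 13)
Result: 5^4 ≡ 1 (mod 13)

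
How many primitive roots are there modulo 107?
52

The number of primitive roots modulo p is φ(p-1) = φ(106)
φ(106) = 52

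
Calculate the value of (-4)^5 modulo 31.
(-4) ≡ 27 (mod 31). 5 = 4 + 1 (binary 101). Repeated squaring mod 31: 27^1 ≡ 27; 27^2 ≡ 27² = 729 ≡ 16; 27^4 ≡ 16² = 256 ≡ 8. Multiply: (-4)^5 ≡ 27^4 × 27^1 ≡ 8 × 27 (mod 31): 8 × 27 = 216 ≡ 30. So (-4)^5 ≡ 30 (mod 31).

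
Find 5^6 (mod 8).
6 = 4 + 2 (binary 110). Repeated squaring mod 8: 5^1 ≡ 5; 5^2 ≡ 5² = 25 ≡ 1; 5^4 ≡ 1² = 1 ≡ 1. Multiply: 5^6 = 5^4 × 5^2 ≡ 1 × 1 (mod 8): 1 × 1 = 1 ≡ 1. So 5^6 ≡ 1 (mod 8).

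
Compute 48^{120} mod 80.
16

Using successive squaring:
Binary expansion of 120: 1111000
Powers of 48 mod 80 (each is the square of the previous):
  48^1 ≡ 48 (mod 80)
  48^2 ≡ 48² = 2304 ≡ 64 (mod 80)
  48^4 ≡ 64² = 4096 ≡ 16 (mod 80)
  48^8 ≡ 16² = 256 ≡ 16 (mod 80)
  48^16 ≡ 16² = 256 ≡ 16 (mod 80)
  48^32 ≡ 16² = 256 ≡ 16 (mod 80)
  48^64 ≡ 16² = 256 ≡ 16 (mod 80)
120 = 64 + 32 + 16 + 8, so 48^120 = 48^64 × 48^32 × 48^16 × 48^8 ≡ 16 × 16 × 16 × 16 (mod 80)
Multiplying step by step:
  16 × 16 = 256 ≡ 16 (mod 80)
  16 × 16 = 256 ≡ 16 (mod 80)
  16 × 16 = 256 ≡ 16 (mod 80)
Result: 48^120 ≡ 16 (mod 80)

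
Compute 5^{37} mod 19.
5

Using successive squaring:
Binary expansion of 37: 100101
Powers of 5 mod 19 (each is the square of the previous):
  5^1 ≡ 5 (mod 19)
  5^2 ≡ 5² = 25 ≡ 6 (mod 19)
  5^4 ≡ 6² = 36 ≡ 17 (mod 19)
  5^8 ≡ 17² = 289 ≡ 4 (mod 19)
  5^16 ≡ 4² = 16 ≡ 16 (mod 19)
  5^32 ≡ 16² = 256 ≡ 9 (mod 19)
37 = 32 + 4 + 1, so 5^37 = 5^32 × 5^4 × 5^1 ≡ 9 × 17 × 5 (mod 19)
Multiplying step by step:
  9 × 17 = 153 ≡ 1 (mod 19)
  1 × 5 = 5 ≡ 5 (mod 19)
Result: 5^37 ≡ 5 (mod 19)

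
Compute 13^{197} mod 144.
61

Using successive squaring:
Binary expansion of 197: 11000101
Powers of 13 mod 144 (each is the square of the previous):
  13^1 ≡ 13 (mod 144)
  13^2 ≡ 13² = 169 ≡ 25 (mod 144)
  13^4 ≡ 25² = 625 ≡ 49 (mod 144)
  13^8 ≡ 49² = 2401 ≡ 97 (mod 144)
  13^16 ≡ 97² = 9409 ≡ 49 (mod 144)
  13^32 ≡ 49² = 2401 ≡ 97 (mod 144)
  13^64 ≡ 97² = 9409 ≡ 49 (mod 144)
  13^128 ≡ 49² = 2401 ≡ 97 (mod 144)
197 = 128 + 64 + 4 + 1, so 13^197 = 13^128 × 13^64 × 13^4 × 13^1 ≡ 97 × 49 × 49 × 13 (mod 144)
Multiplying step by step:
  97 × 49 = 4753 ≡ 1 (mod 144)
  1 × 49 = 49 ≡ 49 (mod 144)
  49 × 13 = 637 ≡ 61 (mod 144)
Result: 13^197 ≡ 61 (mod 144)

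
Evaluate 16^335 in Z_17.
Using Fermat: 16^{16} ≡ 1 (mod 17). 335 ≡ 15 (mod 16). So 16^{335} ≡ 16^{15} ≡ 16 (mod 17)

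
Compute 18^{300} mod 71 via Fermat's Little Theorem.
20

By Fermat's Little Theorem, a^(p-1) ≡ 1 (mod p) for prime p and gcd(a, p) = 1
Here p = 71, so 18^70 ≡ 1 (mod 71)
We can reduce the exponent: 300 mod 70 = 20
So 18^300 ≡ 18^20 (mod 71)
Computing: 18^20 mod 71 = 20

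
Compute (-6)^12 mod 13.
Using Fermat: (-6)^{12} ≡ 1 (mod 13). 12 ≡ 0 (mod 12). So (-6)^{12} ≡ (-6)^{0} ≡ 1 (mod 13)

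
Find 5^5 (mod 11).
5 = 4 + 1 (binary 101). Repeated squaring mod 11: 5^1 ≡ 5; 5^2 ≡ 5² = 25 ≡ 3; 5^4 ≡ 3² = 9 ≡ 9. Multiply: 5^5 = 5^4 × 5^1 ≡ 9 × 5 (mod 11): 9 × 5 = 45 ≡ 1. So 5^5 ≡ 1 (mod 11).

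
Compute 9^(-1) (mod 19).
9^(-1) ≡ 17 (mod 19). Verification: 9 × 17 = 153 ≡ 1 (mod 19)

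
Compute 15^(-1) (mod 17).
15^(-1) ≡ 8 (mod 17). Verification: 15 × 8 = 120 ≡ 1 (mod 17)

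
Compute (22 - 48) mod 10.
4

(22 - 48) = -26
-26 mod 10 = 4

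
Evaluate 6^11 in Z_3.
Using repeated squaring. 6 ≡ 0 (mod 3). 11 = 8 + 2 + 1 (binary 1011). Repeated squaring mod 3: 0^1 ≡ 0; 0^2 ≡ 0² = 0 ≡ 0; 0^4 ≡ 0² = 0 ≡ 0; 0^8 ≡ 0² = 0 ≡ 0. Multiply: 6^11 ≡ 0^8 × 0^2 × 0^1 ≡ 0 × 0 × 0 (mod 3): 0 × 0 = 0 ≡ 0; 0 × 0 = 0 ≡ 0. So 6^11 ≡ 0 (mod 3).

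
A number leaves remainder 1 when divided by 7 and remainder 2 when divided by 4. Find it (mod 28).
M = 7 × 4 = 28. M₁ = 4, y₁ ≡ 2 (mod 7). M₂ = 7, y₂ ≡ 3 (mod 4). m = 1×4×2 + 2×7×3 ≡ 22 (mod 28)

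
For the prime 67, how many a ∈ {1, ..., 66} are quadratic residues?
For prime 67, there are (p-1)/2 = (67-1)/2 = 33 quadratic residues (excluding 0).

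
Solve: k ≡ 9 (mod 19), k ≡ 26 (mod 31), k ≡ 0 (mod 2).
M = 19 × 31 × 2 = 1178. M₁ = 62, y₁ ≡ 4 (mod 19). M₂ = 38, y₂ ≡ 9 (mod 31). M₃ = 589, y₃ ≡ 1 (mod 2). k = 9×62×4 + 26×38×9 + 0×589×1 ≡ 522 (mod 1178)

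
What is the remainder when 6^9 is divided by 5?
6 ≡ 1 (mod 5). 9 = 8 + 1 (binary 1001). Repeated squaring mod 5: 1^1 ≡ 1; 1^2 ≡ 1² = 1 ≡ 1; 1^4 ≡ 1² = 1 ≡ 1; 1^8 ≡ 1² = 1 ≡ 1. Multiply: 6^9 ≡ 1^8 × 1^1 ≡ 1 × 1 (mod 5): 1 × 1 = 1 ≡ 1. So 6^9 ≡ 1 (mod 5).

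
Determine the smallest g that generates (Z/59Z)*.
2

A primitive root g modulo p has order p-1 = 58
Prime divisors of 58: [2, 29]
g is a primitive root iff g^(58/q) ≢ 1 (mod 59) for each prime divisor q
Testing small values:
  g = 2: 2^29 ≡ 58, 2^2 ≡ 4 (mod 59) → none is 1, primitive root!
The smallest primitive root is 2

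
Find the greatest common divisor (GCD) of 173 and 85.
1

Using the Euclidean algorithm:
173 = 2 × 85 + 3
85 = 28 × 3 + 1
3 = 3 × 1 + 0

GCD(173, 85) = 1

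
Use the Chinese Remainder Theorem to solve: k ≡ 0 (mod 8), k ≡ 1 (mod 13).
M = 8 × 13 = 104. M₁ = 13, y₁ ≡ 5 (mod 8). M₂ = 8, y₂ ≡ 5 (mod 13). k = 0×13×5 + 1×8×5 ≡ 40 (mod 104)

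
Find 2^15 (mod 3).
Using Fermat: 2^{2} ≡ 1 (mod 3). 15 ≡ 1 (mod 2). So 2^{15} ≡ 2^{1} ≡ 2 (mod 3)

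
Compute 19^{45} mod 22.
21

Using successive squaring:
Binary expansion of 45: 101101
Powers of 19 mod 22 (each is the square of the previous):
  19^1 ≡ 19 (mod 22)
  19^2 ≡ 19² = 361 ≡ 9 (mod 22)
  19^4 ≡ 9² = 81 ≡ 15 (mod 22)
  19^8 ≡ 15² = 225 ≡ 5 (mod 22)
  19^16 ≡ 5² = 25 ≡ 3 (mod 22)
  19^32 ≡ 3² = 9 ≡ 9 (mod 22)
45 = 32 + 8 + 4 + 1, so 19^45 = 19^32 × 19^8 × 19^4 × 19^1 ≡ 9 × 5 × 15 × 19 (mod 22)
Multiplying step by step:
  9 × 5 = 45 ≡ 1 (mod 22)
  1 × 15 = 15 ≡ 15 (mod 22)
  15 × 19 = 285 ≡ 21 (mod 22)
Result: 19^45 ≡ 21 (mod 22)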